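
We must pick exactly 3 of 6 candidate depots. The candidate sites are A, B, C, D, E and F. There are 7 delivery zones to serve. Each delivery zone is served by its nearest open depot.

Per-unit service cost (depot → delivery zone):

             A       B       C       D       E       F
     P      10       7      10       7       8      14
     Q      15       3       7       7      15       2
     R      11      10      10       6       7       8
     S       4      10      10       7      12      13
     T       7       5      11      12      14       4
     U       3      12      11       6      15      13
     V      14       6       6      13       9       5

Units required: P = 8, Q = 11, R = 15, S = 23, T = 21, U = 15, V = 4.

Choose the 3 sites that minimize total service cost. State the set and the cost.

With exactly 3 open, each delivery zone uses its cheapest among the chosen.
{A, D, F}: P→D 7·8=56, Q→F 2·11=22, R→D 6·15=90, S→A 4·23=92, T→F 4·21=84, U→A 3·15=45, V→F 5·4=20. Service cost 409.
{A, E, F}: service cost 432
{A, B, F}: service cost 439
Among all 20 size-3 choices, {A, D, F} is lowest.

Choose A, D and F; total service cost 409.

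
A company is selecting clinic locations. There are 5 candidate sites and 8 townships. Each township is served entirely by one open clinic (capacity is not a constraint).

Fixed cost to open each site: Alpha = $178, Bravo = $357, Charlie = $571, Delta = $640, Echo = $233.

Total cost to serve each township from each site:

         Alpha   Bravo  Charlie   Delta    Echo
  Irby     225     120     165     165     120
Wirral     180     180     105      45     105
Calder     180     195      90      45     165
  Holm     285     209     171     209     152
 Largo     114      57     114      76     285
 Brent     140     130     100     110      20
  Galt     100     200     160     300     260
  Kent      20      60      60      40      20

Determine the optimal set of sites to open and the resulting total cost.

Open Alpha and Echo; minimum total cost 1207.

For any fixed open set, each township goes to its cheapest open site; total = fixed + service.
{Alpha, Echo}: Irby→Echo 120, Wirral→Echo 105, Calder→Echo 165, Holm→Echo 152, Largo→Alpha 114, Brent→Echo 20, Galt→Alpha 100, Kent→Alpha 20. Service 796; fixed 411; total 1207.
{Echo}: service 1127 + fixed 233 = 1360
{Alpha}: Irby→Alpha 225, Wirral→Alpha 180, Calder→Alpha 180, Holm→Alpha 285, Largo→Alpha 114, Brent→Alpha 140, Galt→Alpha 100, Kent→Alpha 20. Service 1244; fixed 178; total 1422.
{Alpha, Bravo, Charlie, Delta, Echo}: service 559 + fixed 1979 = 2538
No other subset beats 1207.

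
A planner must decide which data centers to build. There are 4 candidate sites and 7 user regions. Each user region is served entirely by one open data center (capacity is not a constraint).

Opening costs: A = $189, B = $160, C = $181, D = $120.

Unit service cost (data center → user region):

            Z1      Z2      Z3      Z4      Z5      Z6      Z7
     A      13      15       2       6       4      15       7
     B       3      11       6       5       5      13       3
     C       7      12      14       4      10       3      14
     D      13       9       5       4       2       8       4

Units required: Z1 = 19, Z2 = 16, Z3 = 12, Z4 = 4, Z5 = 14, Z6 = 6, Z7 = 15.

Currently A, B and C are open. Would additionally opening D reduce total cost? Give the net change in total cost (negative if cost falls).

No — net change +60 (cost rises by 60).

Current service cost with {A, B, C}: 392.
Adding D: each user region re-picks its cheapest; new service cost 332, saving 60.
Extra fixed cost: 120. Net change = 120 − 60 = 60.
(Totals: 922 → 982.)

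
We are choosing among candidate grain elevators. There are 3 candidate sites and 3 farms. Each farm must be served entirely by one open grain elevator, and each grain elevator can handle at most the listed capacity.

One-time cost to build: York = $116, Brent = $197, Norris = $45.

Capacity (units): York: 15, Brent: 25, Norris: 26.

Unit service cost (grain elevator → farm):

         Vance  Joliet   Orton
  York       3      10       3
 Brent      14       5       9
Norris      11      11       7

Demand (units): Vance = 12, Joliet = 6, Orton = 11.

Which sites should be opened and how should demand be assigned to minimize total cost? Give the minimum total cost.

Minimum total cost: 340

Open {York, Norris}: Vance→York 3·12=36, Joliet→Norris 11·6=66, Orton→Norris 7·11=77.
Loads: York carries 12/15, Norris carries 17/26. Service 179; fixed 161; total 340.
Next best feasible plan costs 392.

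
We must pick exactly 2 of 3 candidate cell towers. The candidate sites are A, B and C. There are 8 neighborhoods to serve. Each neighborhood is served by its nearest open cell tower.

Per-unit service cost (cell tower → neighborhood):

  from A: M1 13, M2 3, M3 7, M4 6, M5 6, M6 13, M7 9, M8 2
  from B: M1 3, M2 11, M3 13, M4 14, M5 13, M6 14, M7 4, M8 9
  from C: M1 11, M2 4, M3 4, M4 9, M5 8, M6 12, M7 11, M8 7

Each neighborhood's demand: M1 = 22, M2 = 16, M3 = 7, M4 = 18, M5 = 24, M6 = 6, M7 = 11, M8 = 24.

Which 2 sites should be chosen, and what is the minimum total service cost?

Choose A and B; total service cost 585.

With exactly 2 open, each neighborhood uses its cheapest among the chosen.
{A, B}: M1→B 3·22=66, M2→A 3·16=48, M3→A 7·7=49, M4→A 6·18=108, M5→A 6·24=144, M6→A 13·6=78, M7→B 4·11=44, M8→A 2·24=48. Service cost 585.
{A, C}: service cost 789
{B, C}: service cost 796
Among all 3 size-2 choices, {A, B} is lowest.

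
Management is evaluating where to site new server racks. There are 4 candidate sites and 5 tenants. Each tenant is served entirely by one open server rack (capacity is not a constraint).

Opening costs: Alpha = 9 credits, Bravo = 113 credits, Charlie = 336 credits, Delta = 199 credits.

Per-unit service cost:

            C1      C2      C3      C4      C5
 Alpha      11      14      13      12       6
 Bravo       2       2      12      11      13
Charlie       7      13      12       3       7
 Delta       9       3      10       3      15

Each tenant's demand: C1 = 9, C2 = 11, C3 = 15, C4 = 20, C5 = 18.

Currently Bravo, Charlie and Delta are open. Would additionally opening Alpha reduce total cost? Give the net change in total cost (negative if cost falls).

Yes — net change −9 (cost falls by 9).

Current service cost with {Bravo, Charlie, Delta}: 376.
Adding Alpha: each tenant re-picks its cheapest; new service cost 358, saving 18.
Extra fixed cost: 9. Net change = 9 − 18 = -9.
(Totals: 1024 → 1015.)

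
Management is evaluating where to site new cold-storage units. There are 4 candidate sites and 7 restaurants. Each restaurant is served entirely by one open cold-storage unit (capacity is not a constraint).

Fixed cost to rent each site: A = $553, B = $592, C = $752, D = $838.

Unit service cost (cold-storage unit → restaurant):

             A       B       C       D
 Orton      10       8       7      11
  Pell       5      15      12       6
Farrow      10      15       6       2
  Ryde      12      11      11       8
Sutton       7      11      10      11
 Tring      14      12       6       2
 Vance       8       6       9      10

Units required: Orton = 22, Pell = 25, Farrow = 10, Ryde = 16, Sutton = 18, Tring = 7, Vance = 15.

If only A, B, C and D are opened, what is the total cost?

Total cost: 3392

Each restaurant is assigned to its cheapest site among the open ones.
{A, B, C, D}: Orton→C 7·22=154, Pell→A 5·25=125, Farrow→D 2·10=20, Ryde→D 8·16=128, Sutton→A 7·18=126, Tring→D 2·7=14, Vance→B 6·15=90. Service 657; fixed 2735; total 3392.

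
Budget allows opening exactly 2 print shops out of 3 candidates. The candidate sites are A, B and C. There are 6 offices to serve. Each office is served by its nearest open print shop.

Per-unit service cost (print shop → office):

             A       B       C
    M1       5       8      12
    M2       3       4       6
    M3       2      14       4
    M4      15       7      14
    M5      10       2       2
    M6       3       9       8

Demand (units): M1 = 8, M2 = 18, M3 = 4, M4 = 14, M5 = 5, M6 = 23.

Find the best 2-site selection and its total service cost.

With exactly 2 open, each office uses its cheapest among the chosen.
{A, B}: M1→A 5·8=40, M2→A 3·18=54, M3→A 2·4=8, M4→B 7·14=98, M5→B 2·5=10, M6→A 3·23=69. Service cost 279.
{A, C}: service cost 377
{B, C}: service cost 444
Among all 3 size-2 choices, {A, B} is lowest.

Choose A and B; total service cost 279.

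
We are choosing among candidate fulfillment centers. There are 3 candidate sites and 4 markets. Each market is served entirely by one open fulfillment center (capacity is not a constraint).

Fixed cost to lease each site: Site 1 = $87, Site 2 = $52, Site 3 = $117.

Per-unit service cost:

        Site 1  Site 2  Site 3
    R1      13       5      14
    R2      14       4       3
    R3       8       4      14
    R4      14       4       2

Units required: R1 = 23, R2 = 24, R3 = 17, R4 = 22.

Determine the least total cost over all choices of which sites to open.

For any fixed open set, each market goes to its cheapest open site; total = fixed + service.
{Site 2}: R1→Site 2 5·23=115, R2→Site 2 4·24=96, R3→Site 2 4·17=68, R4→Site 2 4·22=88. Service 367; fixed 52; total 419.
{Site 2, Site 3}: R1→Site 2 5·23=115, R2→Site 3 3·24=72, R3→Site 2 4·17=68, R4→Site 3 2·22=44. Service 299; fixed 169; total 468.
{Site 1, Site 2}: service 367 + fixed 139 = 506
{Site 1, Site 2, Site 3}: R1→Site 2 5·23=115, R2→Site 3 3·24=72, R3→Site 2 4·17=68, R4→Site 3 2·22=44. Service 299; fixed 256; total 555.
No other subset beats 419.

Minimum total cost: 419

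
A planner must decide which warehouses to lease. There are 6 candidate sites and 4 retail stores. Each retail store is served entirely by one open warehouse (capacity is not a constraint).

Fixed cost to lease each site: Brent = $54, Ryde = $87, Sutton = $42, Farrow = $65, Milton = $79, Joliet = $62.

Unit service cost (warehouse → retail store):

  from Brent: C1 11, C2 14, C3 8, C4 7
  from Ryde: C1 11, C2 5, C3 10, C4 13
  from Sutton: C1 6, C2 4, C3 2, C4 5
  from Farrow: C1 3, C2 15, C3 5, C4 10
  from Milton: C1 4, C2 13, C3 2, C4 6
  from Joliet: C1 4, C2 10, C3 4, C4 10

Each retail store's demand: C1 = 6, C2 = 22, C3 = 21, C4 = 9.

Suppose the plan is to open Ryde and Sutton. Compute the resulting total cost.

Each retail store is assigned to its cheapest site among the open ones.
{Ryde, Sutton}: C1→Sutton 6·6=36, C2→Sutton 4·22=88, C3→Sutton 2·21=42, C4→Sutton 5·9=45. Service 211; fixed 129; total 340.

Total cost: 340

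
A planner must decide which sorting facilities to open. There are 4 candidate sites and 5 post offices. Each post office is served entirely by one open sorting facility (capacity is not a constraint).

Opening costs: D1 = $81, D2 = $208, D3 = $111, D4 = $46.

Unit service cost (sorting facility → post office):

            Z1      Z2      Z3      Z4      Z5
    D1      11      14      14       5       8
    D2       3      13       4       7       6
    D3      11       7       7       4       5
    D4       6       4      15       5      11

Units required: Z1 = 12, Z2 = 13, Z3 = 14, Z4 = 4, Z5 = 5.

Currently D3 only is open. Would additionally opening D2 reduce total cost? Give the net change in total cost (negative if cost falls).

No — net change +70 (cost rises by 70).

Current service cost with {D3}: 362.
Adding D2: each post office re-picks its cheapest; new service cost 224, saving 138.
Extra fixed cost: 208. Net change = 208 − 138 = 70.
(Totals: 473 → 543.)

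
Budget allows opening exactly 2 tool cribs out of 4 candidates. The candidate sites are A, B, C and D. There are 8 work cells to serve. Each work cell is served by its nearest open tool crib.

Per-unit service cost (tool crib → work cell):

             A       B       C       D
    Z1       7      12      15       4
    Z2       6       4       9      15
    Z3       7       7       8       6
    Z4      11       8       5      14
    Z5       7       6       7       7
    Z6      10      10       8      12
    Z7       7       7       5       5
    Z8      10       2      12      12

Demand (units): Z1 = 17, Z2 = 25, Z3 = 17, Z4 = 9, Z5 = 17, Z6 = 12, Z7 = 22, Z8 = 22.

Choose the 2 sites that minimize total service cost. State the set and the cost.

Choose B and D; total service cost 718.

With exactly 2 open, each work cell uses its cheapest among the chosen.
{B, D}: Z1→D 4·17=68, Z2→B 4·25=100, Z3→D 6·17=102, Z4→B 8·9=72, Z5→B 6·17=102, Z6→B 10·12=120, Z7→D 5·22=110, Z8→B 2·22=44. Service cost 718.
{B, C}: service cost 820
{A, B}: service cost 830
Among all 6 size-2 choices, {B, D} is lowest.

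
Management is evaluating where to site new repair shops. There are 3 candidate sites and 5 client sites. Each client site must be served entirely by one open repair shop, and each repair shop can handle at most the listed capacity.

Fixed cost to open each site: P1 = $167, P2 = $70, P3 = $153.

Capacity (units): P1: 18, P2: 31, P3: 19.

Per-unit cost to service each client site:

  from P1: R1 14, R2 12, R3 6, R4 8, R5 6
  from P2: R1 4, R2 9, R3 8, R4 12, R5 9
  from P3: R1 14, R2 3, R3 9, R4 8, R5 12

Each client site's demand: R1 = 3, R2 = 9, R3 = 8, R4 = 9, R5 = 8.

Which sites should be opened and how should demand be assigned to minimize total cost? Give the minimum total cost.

Minimum total cost: 470

Open {P2, P3}: R1→P2 4·3=12, R2→P3 3·9=27, R3→P2 8·8=64, R4→P3 8·9=72, R5→P2 9·8=72.
Loads: P2 carries 19/31, P3 carries 18/19. Service 247; fixed 223; total 470.
Next best feasible plan costs 506.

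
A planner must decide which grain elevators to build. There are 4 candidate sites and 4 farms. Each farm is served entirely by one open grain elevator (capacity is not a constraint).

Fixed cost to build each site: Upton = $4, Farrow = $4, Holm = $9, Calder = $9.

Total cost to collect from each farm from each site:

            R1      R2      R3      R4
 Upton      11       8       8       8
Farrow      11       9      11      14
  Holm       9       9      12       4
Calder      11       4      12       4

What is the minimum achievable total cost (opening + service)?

Minimum total cost: 39

For any fixed open set, each farm goes to its cheapest open site; total = fixed + service.
{Upton}: R1→Upton 11, R2→Upton 8, R3→Upton 8, R4→Upton 8. Service 35; fixed 4; total 39.
{Upton, Calder}: service 27 + fixed 13 = 40
{Calder}: service 31 + fixed 9 = 40
{Upton, Farrow, Holm, Calder}: service 25 + fixed 26 = 51
No other subset beats 39.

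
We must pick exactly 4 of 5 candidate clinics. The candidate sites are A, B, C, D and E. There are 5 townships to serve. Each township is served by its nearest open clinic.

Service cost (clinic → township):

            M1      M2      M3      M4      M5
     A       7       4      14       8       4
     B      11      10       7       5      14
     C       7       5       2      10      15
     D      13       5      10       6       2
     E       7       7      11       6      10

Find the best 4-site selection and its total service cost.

With exactly 4 open, each township uses its cheapest among the chosen.
{A, B, C, D}: M1→A 7, M2→A 4, M3→C 2, M4→B 5, M5→D 2. Service cost 20.
{A, C, D, E}: service cost 21
{B, C, D, E}: service cost 21
Among all 5 size-4 choices, {A, B, C, D} is lowest.

Choose A, B, C and D; total service cost 20.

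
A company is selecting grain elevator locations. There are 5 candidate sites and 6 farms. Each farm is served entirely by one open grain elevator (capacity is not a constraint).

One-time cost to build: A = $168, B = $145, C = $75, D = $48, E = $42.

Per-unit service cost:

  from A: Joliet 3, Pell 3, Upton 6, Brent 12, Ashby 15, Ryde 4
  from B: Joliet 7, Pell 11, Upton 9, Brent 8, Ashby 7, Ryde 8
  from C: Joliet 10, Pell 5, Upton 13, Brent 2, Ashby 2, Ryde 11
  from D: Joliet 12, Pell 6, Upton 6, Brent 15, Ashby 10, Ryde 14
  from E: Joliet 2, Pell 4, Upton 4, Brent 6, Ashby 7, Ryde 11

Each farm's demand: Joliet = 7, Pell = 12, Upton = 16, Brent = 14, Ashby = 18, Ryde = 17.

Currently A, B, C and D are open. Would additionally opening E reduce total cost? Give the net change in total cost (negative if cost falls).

No — net change +3 (cost rises by 3).

Current service cost with {A, B, C, D}: 285.
Adding E: each farm re-picks its cheapest; new service cost 246, saving 39.
Extra fixed cost: 42. Net change = 42 − 39 = 3.
(Totals: 721 → 724.)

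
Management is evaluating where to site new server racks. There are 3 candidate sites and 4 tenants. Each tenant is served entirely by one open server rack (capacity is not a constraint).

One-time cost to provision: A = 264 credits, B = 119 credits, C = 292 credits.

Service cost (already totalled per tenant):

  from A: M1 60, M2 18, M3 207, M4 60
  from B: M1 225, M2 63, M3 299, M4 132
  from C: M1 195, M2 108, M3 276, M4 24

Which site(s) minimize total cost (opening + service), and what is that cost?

Open A only; minimum total cost 609.

For any fixed open set, each tenant goes to its cheapest open site; total = fixed + service.
{A}: M1→A 60, M2→A 18, M3→A 207, M4→A 60. Service 345; fixed 264; total 609.
{A, B}: M1→A 60, M2→A 18, M3→A 207, M4→A 60. Service 345; fixed 383; total 728.
{B}: M1→B 225, M2→B 63, M3→B 299, M4→B 132. Service 719; fixed 119; total 838.
{A, B, C}: M1→A 60, M2→A 18, M3→A 207, M4→C 24. Service 309; fixed 675; total 984.
No other subset beats 609.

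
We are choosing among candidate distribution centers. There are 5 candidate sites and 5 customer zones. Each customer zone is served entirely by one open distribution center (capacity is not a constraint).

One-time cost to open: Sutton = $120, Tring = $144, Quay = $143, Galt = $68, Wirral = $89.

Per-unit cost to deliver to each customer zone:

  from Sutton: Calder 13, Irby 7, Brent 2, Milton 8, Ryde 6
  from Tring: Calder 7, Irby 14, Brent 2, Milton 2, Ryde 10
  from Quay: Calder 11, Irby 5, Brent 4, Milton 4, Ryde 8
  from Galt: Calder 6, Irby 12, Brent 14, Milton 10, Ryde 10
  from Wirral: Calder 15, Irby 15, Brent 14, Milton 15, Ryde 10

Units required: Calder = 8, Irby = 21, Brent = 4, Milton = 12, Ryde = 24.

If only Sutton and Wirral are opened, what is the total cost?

Total cost: 708

Each customer zone is assigned to its cheapest site among the open ones.
{Sutton, Wirral}: Calder→Sutton 13·8=104, Irby→Sutton 7·21=147, Brent→Sutton 2·4=8, Milton→Sutton 8·12=96, Ryde→Sutton 6·24=144. Service 499; fixed 209; total 708.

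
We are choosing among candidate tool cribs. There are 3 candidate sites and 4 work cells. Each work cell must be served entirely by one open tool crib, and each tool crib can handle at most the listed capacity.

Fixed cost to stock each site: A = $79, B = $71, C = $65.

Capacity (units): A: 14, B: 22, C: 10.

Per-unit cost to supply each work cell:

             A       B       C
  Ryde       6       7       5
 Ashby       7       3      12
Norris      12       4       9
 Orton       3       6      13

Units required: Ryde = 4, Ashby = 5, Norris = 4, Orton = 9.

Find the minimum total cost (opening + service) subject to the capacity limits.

Open {B}: Ryde→B 7·4=28, Ashby→B 3·5=15, Norris→B 4·4=16, Orton→B 6·9=54.
Loads: B carries 22/22. Service 113; fixed 71; total 184.
Next best feasible plan costs 232.

Minimum total cost: 184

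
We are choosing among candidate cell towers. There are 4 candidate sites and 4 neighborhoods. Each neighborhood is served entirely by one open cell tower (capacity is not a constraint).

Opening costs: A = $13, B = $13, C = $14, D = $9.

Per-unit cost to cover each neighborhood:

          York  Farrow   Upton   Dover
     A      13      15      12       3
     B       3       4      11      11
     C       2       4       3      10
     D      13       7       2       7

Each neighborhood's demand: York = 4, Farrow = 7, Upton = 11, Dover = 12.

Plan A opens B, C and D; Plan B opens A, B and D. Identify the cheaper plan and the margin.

Plan A: {B, C, D}: York→C 2·4=8, Farrow→B 4·7=28, Upton→D 2·11=22, Dover→D 7·12=84. Service 142; fixed 36; total 178.
Plan B: {A, B, D}: York→B 3·4=12, Farrow→B 4·7=28, Upton→D 2·11=22, Dover→A 3·12=36. Service 98; fixed 35; total 133.
Difference: |178 − 133| = 45.

Plan B is cheaper by 45.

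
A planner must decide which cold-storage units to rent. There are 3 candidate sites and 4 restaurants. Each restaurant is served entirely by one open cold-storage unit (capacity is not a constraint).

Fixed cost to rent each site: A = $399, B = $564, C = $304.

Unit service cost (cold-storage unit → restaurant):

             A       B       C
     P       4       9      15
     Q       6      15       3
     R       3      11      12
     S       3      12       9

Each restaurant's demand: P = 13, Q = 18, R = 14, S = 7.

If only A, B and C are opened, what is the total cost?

Total cost: 1436

Each restaurant is assigned to its cheapest site among the open ones.
{A, B, C}: P→A 4·13=52, Q→C 3·18=54, R→A 3·14=42, S→A 3·7=21. Service 169; fixed 1267; total 1436.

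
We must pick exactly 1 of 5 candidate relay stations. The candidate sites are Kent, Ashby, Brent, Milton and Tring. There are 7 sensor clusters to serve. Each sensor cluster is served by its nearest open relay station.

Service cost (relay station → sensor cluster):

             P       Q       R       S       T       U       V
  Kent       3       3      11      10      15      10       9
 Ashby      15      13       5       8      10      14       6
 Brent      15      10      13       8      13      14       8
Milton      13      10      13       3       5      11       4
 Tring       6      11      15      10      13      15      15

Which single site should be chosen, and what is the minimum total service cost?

With exactly 1 open, each sensor cluster uses its cheapest among the chosen.
{Milton}: P→Milton 13, Q→Milton 10, R→Milton 13, S→Milton 3, T→Milton 5, U→Milton 11, V→Milton 4. Service cost 59.
{Kent}: service cost 61
{Ashby}: service cost 71
Among all 5 size-1 choices, {Milton} is lowest.

Choose Milton only; total service cost 59.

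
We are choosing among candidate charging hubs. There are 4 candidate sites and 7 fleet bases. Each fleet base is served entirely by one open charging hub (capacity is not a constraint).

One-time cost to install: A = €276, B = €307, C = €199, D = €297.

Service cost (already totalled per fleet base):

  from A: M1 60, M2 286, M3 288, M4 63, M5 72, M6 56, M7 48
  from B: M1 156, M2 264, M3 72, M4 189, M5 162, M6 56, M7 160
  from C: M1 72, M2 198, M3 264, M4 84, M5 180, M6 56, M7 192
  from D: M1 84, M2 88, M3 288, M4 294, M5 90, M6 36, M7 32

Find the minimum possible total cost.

For any fixed open set, each fleet base goes to its cheapest open site; total = fixed + service.
{A}: M1→A 60, M2→A 286, M3→A 288, M4→A 63, M5→A 72, M6→A 56, M7→A 48. Service 873; fixed 276; total 1149.
{C, D}: M1→C 72, M2→D 88, M3→C 264, M4→C 84, M5→D 90, M6→D 36, M7→D 32. Service 666; fixed 496; total 1162.
{B, D}: service 591 + fixed 604 = 1195
{A, B, C, D}: M1→A 60, M2→D 88, M3→B 72, M4→A 63, M5→A 72, M6→D 36, M7→D 32. Service 423; fixed 1079; total 1502.
(All 15 nonempty subsets were checked; A only is lowest.)

Minimum total cost: 1149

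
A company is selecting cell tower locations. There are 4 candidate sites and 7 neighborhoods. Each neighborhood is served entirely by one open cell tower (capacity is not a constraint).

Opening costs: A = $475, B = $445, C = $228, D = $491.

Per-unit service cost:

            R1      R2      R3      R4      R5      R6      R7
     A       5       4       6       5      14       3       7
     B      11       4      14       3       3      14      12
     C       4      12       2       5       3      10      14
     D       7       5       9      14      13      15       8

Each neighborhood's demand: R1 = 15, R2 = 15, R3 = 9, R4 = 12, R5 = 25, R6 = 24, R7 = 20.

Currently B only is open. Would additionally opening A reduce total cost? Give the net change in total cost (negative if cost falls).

Current service cost with {B}: 1038.
Adding A: each neighborhood re-picks its cheapest; new service cost 512, saving 526.
Extra fixed cost: 475. Net change = 475 − 526 = -51.
(Totals: 1483 → 1432.)

Yes — net change −51 (cost falls by 51).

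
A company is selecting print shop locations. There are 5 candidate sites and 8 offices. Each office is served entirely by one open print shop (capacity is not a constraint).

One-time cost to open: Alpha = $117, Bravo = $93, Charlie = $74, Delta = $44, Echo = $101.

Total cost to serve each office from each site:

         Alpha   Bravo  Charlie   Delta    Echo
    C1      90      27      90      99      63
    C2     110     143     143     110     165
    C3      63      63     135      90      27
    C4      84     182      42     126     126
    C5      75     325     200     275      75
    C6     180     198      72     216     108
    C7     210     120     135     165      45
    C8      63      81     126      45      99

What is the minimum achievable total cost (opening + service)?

Minimum total cost: 698

For any fixed open set, each office goes to its cheapest open site; total = fixed + service.
{Charlie, Delta, Echo}: C1→Echo 63, C2→Delta 110, C3→Echo 27, C4→Charlie 42, C5→Echo 75, C6→Charlie 72, C7→Echo 45, C8→Delta 45. Service 479; fixed 219; total 698.
{Charlie, Echo}: C1→Echo 63, C2→Charlie 143, C3→Echo 27, C4→Charlie 42, C5→Echo 75, C6→Charlie 72, C7→Echo 45, C8→Echo 99. Service 566; fixed 175; total 741.
{Delta, Echo}: service 599 + fixed 145 = 744
{Alpha, Bravo, Charlie, Delta, Echo}: service 443 + fixed 429 = 872
No other subset beats 698.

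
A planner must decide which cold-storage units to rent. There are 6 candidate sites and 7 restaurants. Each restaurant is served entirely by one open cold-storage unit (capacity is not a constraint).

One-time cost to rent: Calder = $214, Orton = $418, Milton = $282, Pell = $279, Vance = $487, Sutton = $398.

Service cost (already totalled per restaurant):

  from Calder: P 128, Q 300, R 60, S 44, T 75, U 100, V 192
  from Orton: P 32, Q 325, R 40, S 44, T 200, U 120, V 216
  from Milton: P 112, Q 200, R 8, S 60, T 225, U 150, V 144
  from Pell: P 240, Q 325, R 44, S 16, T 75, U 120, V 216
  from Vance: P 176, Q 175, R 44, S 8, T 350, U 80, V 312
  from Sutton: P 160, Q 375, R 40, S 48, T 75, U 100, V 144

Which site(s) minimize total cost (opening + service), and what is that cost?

For any fixed open set, each restaurant goes to its cheapest open site; total = fixed + service.
{Calder}: P→Calder 128, Q→Calder 300, R→Calder 60, S→Calder 44, T→Calder 75, U→Calder 100, V→Calder 192. Service 899; fixed 214; total 1113.
{Calder, Milton}: service 683 + fixed 496 = 1179
{Milton}: service 899 + fixed 282 = 1181
{Calder, Orton, Milton, Pell, Vance, Sutton}: service 522 + fixed 2078 = 2600
No other subset beats 1113.

Open Calder only; minimum total cost 1113.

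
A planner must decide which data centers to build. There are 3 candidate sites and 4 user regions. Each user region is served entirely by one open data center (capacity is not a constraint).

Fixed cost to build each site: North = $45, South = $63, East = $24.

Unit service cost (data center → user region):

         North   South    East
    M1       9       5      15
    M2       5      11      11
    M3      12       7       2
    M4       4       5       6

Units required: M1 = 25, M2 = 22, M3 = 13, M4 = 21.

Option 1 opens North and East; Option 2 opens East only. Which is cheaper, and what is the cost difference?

Option 1: {North, East}: M1→North 9·25=225, M2→North 5·22=110, M3→East 2·13=26, M4→North 4·21=84. Service 445; fixed 69; total 514.
Option 2: {East}: M1→East 15·25=375, M2→East 11·22=242, M3→East 2·13=26, M4→East 6·21=126. Service 769; fixed 24; total 793.
Difference: |514 − 793| = 279.

Option 1 is cheaper by 279.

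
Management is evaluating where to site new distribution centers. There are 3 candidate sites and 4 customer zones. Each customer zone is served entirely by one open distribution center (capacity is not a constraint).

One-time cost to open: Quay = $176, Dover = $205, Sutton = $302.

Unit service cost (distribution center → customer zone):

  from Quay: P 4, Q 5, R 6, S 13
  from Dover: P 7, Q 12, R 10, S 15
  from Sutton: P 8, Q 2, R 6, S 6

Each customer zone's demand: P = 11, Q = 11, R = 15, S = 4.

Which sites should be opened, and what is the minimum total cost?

For any fixed open set, each customer zone goes to its cheapest open site; total = fixed + service.
{Quay}: P→Quay 4·11=44, Q→Quay 5·11=55, R→Quay 6·15=90, S→Quay 13·4=52. Service 241; fixed 176; total 417.
{Sutton}: service 224 + fixed 302 = 526
{Quay, Dover}: P→Quay 4·11=44, Q→Quay 5·11=55, R→Quay 6·15=90, S→Quay 13·4=52. Service 241; fixed 381; total 622.
{Quay, Dover, Sutton}: P→Quay 4·11=44, Q→Sutton 2·11=22, R→Quay 6·15=90, S→Sutton 6·4=24. Service 180; fixed 683; total 863.
No other subset beats 417.

Open Quay only; minimum total cost 417.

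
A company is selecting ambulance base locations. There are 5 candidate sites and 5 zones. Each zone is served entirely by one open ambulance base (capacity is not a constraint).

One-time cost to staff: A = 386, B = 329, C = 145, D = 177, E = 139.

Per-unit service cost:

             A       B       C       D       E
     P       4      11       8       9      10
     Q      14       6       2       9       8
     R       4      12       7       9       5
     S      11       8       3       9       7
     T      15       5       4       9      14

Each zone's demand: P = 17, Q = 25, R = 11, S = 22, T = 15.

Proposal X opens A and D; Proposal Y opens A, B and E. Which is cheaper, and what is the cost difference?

Proposal X is cheaper by 112.

Proposal X: {A, D}: P→A 4·17=68, Q→D 9·25=225, R→A 4·11=44, S→D 9·22=198, T→D 9·15=135. Service 670; fixed 563; total 1233.
Proposal Y: {A, B, E}: P→A 4·17=68, Q→B 6·25=150, R→A 4·11=44, S→E 7·22=154, T→B 5·15=75. Service 491; fixed 854; total 1345.
Difference: |1233 − 1345| = 112.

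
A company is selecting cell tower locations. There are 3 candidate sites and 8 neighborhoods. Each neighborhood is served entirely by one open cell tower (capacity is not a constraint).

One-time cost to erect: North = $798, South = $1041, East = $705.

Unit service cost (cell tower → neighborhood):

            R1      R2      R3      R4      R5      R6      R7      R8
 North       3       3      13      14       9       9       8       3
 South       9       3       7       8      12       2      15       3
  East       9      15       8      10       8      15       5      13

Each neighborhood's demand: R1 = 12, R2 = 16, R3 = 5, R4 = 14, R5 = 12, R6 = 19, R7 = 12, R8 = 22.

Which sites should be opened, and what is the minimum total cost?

For any fixed open set, each neighborhood goes to its cheapest open site; total = fixed + service.
{North}: R1→North 3·12=36, R2→North 3·16=48, R3→North 13·5=65, R4→North 14·14=196, R5→North 9·12=108, R6→North 9·19=171, R7→North 8·12=96, R8→North 3·22=66. Service 786; fixed 798; total 1584.
{South}: service 731 + fixed 1041 = 1772
{East}: R1→East 9·12=108, R2→East 15·16=240, R3→East 8·5=40, R4→East 10·14=140, R5→East 8·12=96, R6→East 15·19=285, R7→East 5·12=60, R8→East 13·22=286. Service 1255; fixed 705; total 1960.
{North, South, East}: service 491 + fixed 2544 = 3035
No other subset beats 1584.

Open North only; minimum total cost 1584.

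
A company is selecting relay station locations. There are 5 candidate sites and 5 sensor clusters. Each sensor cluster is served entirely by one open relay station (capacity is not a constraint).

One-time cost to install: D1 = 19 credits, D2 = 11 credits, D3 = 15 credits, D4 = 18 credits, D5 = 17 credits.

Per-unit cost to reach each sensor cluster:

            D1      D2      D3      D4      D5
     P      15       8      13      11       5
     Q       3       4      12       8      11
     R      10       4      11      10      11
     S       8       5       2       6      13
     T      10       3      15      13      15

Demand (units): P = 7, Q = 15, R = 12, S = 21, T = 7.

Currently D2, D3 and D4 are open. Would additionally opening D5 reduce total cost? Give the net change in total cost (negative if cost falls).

Yes — net change −4 (cost falls by 4).

Current service cost with {D2, D3, D4}: 227.
Adding D5: each sensor cluster re-picks its cheapest; new service cost 206, saving 21.
Extra fixed cost: 17. Net change = 17 − 21 = -4.
(Totals: 271 → 267.)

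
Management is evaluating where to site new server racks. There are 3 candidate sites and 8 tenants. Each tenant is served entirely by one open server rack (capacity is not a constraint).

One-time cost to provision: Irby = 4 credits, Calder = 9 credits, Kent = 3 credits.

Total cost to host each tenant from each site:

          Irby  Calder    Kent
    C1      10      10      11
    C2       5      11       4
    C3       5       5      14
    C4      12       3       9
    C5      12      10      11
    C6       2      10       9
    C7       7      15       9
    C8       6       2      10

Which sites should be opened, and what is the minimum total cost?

For any fixed open set, each tenant goes to its cheapest open site; total = fixed + service.
{Irby, Calder}: C1→Irby 10, C2→Irby 5, C3→Irby 5, C4→Calder 3, C5→Calder 10, C6→Irby 2, C7→Irby 7, C8→Calder 2. Service 44; fixed 13; total 57.
{Irby, Calder, Kent}: service 43 + fixed 16 = 59
{Irby, Kent}: service 54 + fixed 7 = 61
{Kent}: service 77 + fixed 3 = 80
(All 7 nonempty subsets were checked; Irby and Calder is lowest.)

Open Irby and Calder; minimum total cost 57.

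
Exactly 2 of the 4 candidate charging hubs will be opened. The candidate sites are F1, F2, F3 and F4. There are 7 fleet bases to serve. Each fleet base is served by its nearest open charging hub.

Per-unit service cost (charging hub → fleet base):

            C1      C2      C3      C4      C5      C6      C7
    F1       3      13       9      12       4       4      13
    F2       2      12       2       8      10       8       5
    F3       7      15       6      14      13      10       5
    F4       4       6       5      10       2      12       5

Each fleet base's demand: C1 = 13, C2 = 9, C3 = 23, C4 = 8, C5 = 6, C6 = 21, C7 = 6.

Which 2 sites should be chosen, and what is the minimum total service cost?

Choose F1 and F2; total service cost 382.

With exactly 2 open, each fleet base uses its cheapest among the chosen.
{F1, F2}: C1→F2 2·13=26, C2→F2 12·9=108, C3→F2 2·23=46, C4→F2 8·8=64, C5→F1 4·6=24, C6→F1 4·21=84, C7→F2 5·6=30. Service cost 382.
{F2, F4}: service cost 400
{F1, F4}: service cost 414
Among all 6 size-2 choices, {F1, F2} is lowest.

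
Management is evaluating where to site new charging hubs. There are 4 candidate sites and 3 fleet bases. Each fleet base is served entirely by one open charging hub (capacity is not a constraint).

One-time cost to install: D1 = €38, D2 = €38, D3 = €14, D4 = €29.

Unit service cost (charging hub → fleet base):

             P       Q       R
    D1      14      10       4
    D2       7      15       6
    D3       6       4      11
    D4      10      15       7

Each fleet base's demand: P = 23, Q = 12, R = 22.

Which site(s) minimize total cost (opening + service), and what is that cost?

Open D1 and D3; minimum total cost 326.

For any fixed open set, each fleet base goes to its cheapest open site; total = fixed + service.
{D1, D3}: P→D3 6·23=138, Q→D3 4·12=48, R→D1 4·22=88. Service 274; fixed 52; total 326.
{D1, D3, D4}: service 274 + fixed 81 = 355
{D1, D2, D3}: service 274 + fixed 90 = 364
{D1, D2, D3, D4}: P→D3 6·23=138, Q→D3 4·12=48, R→D1 4·22=88. Service 274; fixed 119; total 393.
No other subset beats 326.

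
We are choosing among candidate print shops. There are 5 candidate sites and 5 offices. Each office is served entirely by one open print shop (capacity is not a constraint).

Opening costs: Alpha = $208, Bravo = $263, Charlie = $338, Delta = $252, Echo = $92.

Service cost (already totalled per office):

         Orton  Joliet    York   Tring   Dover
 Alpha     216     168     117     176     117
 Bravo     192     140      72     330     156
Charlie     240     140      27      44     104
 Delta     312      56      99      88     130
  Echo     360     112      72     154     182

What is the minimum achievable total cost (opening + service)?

Minimum total cost: 893

For any fixed open set, each office goes to its cheapest open site; total = fixed + service.
{Charlie}: Orton→Charlie 240, Joliet→Charlie 140, York→Charlie 27, Tring→Charlie 44, Dover→Charlie 104. Service 555; fixed 338; total 893.
{Delta}: service 685 + fixed 252 = 937
{Charlie, Echo}: Orton→Charlie 240, Joliet→Echo 112, York→Charlie 27, Tring→Charlie 44, Dover→Charlie 104. Service 527; fixed 430; total 957.
{Alpha, Bravo, Charlie, Delta, Echo}: Orton→Bravo 192, Joliet→Delta 56, York→Charlie 27, Tring→Charlie 44, Dover→Charlie 104. Service 423; fixed 1153; total 1576.
No other subset beats 893.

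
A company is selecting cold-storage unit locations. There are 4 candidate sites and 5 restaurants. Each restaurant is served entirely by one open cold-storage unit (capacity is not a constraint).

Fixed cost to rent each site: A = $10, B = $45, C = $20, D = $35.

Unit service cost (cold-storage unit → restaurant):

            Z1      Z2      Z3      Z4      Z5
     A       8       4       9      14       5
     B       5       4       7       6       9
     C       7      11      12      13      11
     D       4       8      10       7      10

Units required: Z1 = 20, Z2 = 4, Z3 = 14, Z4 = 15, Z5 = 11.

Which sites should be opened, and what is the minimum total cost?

Open A and B; minimum total cost 414.

For any fixed open set, each restaurant goes to its cheapest open site; total = fixed + service.
{A, B}: Z1→B 5·20=100, Z2→A 4·4=16, Z3→B 7·14=98, Z4→B 6·15=90, Z5→A 5·11=55. Service 359; fixed 55; total 414.
{A, D}: service 382 + fixed 45 = 427
{A, B, D}: service 339 + fixed 90 = 429
{A, B, C, D}: service 339 + fixed 110 = 449
No other subset beats 414.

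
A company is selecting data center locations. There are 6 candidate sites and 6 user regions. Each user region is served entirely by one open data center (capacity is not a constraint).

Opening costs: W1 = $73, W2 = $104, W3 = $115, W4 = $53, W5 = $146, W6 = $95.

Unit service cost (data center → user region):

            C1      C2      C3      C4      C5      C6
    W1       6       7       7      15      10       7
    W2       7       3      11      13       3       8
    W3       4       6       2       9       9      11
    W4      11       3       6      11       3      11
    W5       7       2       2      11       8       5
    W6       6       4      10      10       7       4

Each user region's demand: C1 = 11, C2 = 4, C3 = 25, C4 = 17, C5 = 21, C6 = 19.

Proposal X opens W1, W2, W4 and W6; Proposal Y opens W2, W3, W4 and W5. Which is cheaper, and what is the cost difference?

Proposal Y is cheaper by 31.

Proposal X: {W1, W2, W4, W6}: C1→W1 6·11=66, C2→W2 3·4=12, C3→W4 6·25=150, C4→W6 10·17=170, C5→W2 3·21=63, C6→W6 4·19=76. Service 537; fixed 325; total 862.
Proposal Y: {W2, W3, W4, W5}: C1→W3 4·11=44, C2→W5 2·4=8, C3→W3 2·25=50, C4→W3 9·17=153, C5→W2 3·21=63, C6→W5 5·19=95. Service 413; fixed 418; total 831.
Difference: |862 − 831| = 31.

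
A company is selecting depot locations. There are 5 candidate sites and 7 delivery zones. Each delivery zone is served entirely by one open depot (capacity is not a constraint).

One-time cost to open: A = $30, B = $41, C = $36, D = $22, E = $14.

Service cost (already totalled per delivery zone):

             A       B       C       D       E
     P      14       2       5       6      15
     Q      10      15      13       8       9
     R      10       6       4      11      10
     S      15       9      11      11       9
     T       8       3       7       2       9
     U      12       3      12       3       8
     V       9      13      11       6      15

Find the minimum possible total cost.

For any fixed open set, each delivery zone goes to its cheapest open site; total = fixed + service.
{D}: P→D 6, Q→D 8, R→D 11, S→D 11, T→D 2, U→D 3, V→D 6. Service 47; fixed 22; total 69.
{D, E}: service 44 + fixed 36 = 80
{E}: service 75 + fixed 14 = 89
{A, B, C, D, E}: P→B 2, Q→D 8, R→C 4, S→B 9, T→D 2, U→B 3, V→D 6. Service 34; fixed 143; total 177.
No other subset beats 69.

Minimum total cost: 69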